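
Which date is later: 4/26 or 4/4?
4/26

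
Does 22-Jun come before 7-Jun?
No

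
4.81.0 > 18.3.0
False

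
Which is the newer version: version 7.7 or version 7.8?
version 7.8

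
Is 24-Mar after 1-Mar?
Yes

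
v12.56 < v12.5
False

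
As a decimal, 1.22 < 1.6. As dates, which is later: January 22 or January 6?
January 22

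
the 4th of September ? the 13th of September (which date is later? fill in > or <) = <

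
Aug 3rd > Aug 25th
False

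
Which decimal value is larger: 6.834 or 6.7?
6.834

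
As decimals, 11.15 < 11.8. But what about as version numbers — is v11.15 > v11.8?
True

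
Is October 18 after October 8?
Yes. Day 18 comes after day 8 in October — this is a date comparison, not a decimal one (the decimal 10.18 would be smaller than 10.8).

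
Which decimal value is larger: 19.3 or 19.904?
19.904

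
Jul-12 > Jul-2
True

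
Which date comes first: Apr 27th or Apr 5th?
Apr 5th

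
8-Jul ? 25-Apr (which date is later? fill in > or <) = >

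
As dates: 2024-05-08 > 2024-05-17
False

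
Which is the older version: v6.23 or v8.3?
v6.23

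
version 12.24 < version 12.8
False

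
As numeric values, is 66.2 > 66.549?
False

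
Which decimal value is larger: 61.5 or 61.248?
61.5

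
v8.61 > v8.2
True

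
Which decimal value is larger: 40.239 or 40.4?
40.4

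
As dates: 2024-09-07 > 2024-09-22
False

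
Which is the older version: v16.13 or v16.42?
v16.13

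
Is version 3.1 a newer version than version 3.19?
No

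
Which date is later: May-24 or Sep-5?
Sep-5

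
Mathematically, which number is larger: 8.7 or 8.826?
8.826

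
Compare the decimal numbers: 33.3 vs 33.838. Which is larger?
33.838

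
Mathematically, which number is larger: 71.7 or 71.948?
71.948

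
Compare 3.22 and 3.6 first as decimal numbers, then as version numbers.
As decimals: 3.22 < 3.6. As versions: v3.22 > v3.6 (minor version 22 > 6).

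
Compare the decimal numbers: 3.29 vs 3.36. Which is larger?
3.36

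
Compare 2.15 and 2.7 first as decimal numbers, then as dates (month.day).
As decimals: 2.15 < 2.7. As dates: 2/15 is later than 2/7 (day 15 > day 7).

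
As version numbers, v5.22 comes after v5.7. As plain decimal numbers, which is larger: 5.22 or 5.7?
5.7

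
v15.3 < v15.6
True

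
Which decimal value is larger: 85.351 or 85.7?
85.7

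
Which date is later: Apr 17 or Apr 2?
Apr 17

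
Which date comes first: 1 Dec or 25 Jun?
25 Jun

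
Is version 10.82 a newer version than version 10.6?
Yes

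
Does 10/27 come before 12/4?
Yes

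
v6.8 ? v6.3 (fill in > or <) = >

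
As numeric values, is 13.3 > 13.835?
False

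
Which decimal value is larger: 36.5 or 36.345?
36.5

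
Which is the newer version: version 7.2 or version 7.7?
version 7.7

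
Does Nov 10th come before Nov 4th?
No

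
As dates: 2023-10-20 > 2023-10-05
True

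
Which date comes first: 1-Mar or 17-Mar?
1-Mar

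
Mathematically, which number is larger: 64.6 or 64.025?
64.6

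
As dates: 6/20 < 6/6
False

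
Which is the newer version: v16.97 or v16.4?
v16.97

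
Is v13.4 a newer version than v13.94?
No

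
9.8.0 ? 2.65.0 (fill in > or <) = >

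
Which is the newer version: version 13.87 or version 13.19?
version 13.87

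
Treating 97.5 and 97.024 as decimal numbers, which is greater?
97.5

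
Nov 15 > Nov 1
True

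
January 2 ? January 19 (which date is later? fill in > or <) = <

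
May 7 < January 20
False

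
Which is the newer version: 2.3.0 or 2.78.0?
2.78.0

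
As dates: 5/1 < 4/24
False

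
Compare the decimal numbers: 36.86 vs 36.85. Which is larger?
36.86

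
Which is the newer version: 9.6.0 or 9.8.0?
9.8.0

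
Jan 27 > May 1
False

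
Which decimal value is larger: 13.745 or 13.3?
13.745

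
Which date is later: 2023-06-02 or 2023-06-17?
2023-06-17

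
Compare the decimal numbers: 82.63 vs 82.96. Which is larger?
82.96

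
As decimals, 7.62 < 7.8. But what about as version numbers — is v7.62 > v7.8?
True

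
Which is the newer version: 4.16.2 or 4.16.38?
4.16.38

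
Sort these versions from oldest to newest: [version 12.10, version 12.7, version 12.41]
[version 12.7, version 12.10, version 12.41]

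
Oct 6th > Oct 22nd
False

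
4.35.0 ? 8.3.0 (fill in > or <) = <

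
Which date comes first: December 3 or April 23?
April 23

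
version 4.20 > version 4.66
False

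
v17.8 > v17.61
False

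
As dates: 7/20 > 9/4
False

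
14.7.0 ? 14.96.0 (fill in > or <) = <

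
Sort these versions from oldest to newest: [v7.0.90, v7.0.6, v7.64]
[v7.0.6, v7.0.90, v7.64]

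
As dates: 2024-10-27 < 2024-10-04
False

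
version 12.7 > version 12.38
False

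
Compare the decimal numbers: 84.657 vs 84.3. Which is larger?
84.657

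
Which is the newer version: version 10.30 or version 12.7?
version 12.7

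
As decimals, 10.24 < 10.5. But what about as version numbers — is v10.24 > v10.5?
True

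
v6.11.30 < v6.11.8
False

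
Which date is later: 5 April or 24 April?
24 April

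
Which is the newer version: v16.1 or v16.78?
v16.78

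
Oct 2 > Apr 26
True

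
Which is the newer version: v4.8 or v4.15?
v4.15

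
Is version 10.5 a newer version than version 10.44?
No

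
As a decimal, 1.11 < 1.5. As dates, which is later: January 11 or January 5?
January 11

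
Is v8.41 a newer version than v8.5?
Yes. Version numbers are compared segment by segment as integers, not as decimals: minor version 41 > 5, so v8.41 > v8.5 (even though the decimal 8.41 < 8.5).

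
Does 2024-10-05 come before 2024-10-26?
Yes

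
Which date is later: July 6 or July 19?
July 19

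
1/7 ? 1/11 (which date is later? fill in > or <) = <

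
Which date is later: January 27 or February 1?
February 1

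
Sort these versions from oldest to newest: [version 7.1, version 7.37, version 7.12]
[version 7.1, version 7.12, version 7.37]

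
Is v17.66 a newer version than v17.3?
Yes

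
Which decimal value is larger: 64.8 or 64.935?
64.935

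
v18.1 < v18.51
True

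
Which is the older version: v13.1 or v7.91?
v7.91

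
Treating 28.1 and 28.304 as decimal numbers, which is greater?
28.304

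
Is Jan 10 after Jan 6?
Yes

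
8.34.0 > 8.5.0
True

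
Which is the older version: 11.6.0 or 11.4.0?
11.4.0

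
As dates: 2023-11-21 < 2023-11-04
False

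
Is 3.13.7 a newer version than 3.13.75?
No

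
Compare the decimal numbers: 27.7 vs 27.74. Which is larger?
27.74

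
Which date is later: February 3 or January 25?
February 3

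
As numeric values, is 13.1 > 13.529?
False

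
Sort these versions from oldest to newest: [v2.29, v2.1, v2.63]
[v2.1, v2.29, v2.63]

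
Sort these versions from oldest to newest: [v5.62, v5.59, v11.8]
[v5.59, v5.62, v11.8]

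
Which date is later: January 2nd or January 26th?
January 26th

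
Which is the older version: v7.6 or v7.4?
v7.4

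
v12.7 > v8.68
True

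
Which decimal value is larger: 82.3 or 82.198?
82.3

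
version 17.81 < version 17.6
False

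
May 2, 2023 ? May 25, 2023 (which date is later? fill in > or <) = <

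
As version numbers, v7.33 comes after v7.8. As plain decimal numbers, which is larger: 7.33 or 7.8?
7.8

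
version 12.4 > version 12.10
False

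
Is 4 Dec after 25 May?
Yes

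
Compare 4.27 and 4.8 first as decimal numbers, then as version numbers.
As decimals: 4.27 < 4.8. As versions: v4.27 > v4.8 (minor version 27 > 8).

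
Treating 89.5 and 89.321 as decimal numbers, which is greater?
89.5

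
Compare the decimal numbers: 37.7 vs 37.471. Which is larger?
37.7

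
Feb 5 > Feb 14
False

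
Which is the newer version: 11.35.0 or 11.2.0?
11.35.0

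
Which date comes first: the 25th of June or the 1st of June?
the 1st of June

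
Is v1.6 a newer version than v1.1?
Yes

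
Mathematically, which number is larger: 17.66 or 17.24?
17.66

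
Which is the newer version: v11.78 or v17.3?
v17.3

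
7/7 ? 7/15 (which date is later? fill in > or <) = <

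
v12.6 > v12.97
False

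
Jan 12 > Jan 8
True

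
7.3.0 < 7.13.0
True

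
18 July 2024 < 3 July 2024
False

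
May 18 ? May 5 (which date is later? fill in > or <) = >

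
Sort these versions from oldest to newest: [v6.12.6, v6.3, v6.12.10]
[v6.3, v6.12.6, v6.12.10]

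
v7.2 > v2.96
True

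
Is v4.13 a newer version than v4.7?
Yes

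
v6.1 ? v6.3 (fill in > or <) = <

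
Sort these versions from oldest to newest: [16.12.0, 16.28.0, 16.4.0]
[16.4.0, 16.12.0, 16.28.0]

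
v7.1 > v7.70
False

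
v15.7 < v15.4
False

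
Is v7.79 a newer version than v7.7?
Yes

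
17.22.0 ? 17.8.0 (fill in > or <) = >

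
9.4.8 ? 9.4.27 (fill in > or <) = <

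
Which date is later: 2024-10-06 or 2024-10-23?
2024-10-23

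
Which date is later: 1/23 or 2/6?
2/6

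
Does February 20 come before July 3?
Yes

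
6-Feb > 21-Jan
True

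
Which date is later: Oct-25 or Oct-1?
Oct-25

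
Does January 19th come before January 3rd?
No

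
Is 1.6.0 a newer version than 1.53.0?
No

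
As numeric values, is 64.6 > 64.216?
True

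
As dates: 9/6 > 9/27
False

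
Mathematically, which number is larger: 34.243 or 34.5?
34.5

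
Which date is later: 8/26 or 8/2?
8/26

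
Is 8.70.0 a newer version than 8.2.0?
Yes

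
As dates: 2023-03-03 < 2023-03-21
True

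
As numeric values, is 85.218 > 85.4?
False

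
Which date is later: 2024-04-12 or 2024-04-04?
2024-04-12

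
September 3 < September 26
True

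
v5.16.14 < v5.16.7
False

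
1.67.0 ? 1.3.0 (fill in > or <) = >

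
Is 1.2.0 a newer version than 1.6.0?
No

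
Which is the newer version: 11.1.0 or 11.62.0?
11.62.0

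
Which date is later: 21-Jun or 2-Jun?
21-Jun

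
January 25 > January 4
True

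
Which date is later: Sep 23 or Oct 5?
Oct 5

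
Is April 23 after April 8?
Yes. Day 23 comes after day 8 in April — this is a date comparison, not a decimal one (the decimal 4.23 would be smaller than 4.8).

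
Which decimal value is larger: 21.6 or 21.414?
21.6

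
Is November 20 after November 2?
Yes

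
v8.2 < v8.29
True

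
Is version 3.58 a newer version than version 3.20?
Yes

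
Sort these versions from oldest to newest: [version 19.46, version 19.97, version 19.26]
[version 19.26, version 19.46, version 19.97]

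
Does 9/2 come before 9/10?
Yes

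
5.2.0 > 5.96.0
False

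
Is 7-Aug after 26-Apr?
Yes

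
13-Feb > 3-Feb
True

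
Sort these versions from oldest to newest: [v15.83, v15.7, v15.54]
[v15.7, v15.54, v15.83]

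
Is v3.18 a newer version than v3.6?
Yes. Version numbers are compared segment by segment as integers, not as decimals: minor version 18 > 6, so v3.18 > v3.6 (even though the decimal 3.18 < 3.6).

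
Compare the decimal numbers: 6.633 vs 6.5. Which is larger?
6.633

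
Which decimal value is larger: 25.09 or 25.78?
25.78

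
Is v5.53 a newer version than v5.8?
Yes. Version numbers are compared segment by segment as integers, not as decimals: minor version 53 > 8, so v5.53 > v5.8 (even though the decimal 5.53 < 5.8).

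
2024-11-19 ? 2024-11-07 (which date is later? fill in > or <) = >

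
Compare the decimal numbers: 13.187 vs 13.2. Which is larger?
13.2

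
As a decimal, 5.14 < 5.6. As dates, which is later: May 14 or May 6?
May 14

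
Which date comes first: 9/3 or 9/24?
9/3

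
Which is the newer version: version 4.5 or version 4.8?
version 4.8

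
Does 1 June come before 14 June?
Yes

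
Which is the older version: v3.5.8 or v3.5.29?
v3.5.8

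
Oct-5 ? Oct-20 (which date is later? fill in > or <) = <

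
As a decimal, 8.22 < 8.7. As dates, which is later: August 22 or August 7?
August 22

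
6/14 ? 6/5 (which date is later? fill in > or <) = >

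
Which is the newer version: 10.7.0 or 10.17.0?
10.17.0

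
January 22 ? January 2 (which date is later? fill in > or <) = >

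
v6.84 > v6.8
True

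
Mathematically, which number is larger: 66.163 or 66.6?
66.6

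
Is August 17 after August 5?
Yes. Day 17 comes after day 5 in August — this is a date comparison, not a decimal one (the decimal 8.17 would be smaller than 8.5).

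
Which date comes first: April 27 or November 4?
April 27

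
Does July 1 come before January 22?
No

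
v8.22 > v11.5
False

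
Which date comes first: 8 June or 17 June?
8 June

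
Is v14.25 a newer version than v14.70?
No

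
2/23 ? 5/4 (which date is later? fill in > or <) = <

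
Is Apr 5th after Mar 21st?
Yes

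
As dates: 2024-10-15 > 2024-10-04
True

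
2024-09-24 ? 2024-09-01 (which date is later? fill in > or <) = >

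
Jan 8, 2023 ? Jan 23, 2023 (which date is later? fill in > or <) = <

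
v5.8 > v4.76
True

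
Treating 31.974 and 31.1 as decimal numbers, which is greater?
31.974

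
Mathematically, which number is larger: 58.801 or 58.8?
58.801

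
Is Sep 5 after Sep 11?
No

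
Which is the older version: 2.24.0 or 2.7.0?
2.7.0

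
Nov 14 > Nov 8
True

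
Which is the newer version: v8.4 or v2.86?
v8.4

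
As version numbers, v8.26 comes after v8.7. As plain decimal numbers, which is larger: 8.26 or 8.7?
8.7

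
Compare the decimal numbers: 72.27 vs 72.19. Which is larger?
72.27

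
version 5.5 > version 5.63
False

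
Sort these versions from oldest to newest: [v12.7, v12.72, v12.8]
[v12.7, v12.8, v12.72]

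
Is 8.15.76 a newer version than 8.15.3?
Yes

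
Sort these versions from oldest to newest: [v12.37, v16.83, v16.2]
[v12.37, v16.2, v16.83]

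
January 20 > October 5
False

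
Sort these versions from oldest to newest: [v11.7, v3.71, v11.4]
[v3.71, v11.4, v11.7]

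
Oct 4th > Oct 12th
False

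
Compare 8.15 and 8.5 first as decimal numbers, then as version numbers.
As decimals: 8.15 < 8.5. As versions: v8.15 > v8.5 (minor version 15 > 5).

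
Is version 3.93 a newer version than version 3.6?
Yes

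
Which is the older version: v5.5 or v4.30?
v4.30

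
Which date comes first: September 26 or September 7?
September 7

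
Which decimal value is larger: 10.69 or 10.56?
10.69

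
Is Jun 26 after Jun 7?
Yes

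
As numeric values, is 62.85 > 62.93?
False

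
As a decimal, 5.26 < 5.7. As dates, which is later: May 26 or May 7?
May 26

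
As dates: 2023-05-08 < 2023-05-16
True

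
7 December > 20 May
True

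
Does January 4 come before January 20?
Yes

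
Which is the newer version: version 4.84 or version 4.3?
version 4.84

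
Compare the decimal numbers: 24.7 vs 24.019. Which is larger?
24.7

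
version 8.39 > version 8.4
True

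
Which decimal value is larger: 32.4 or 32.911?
32.911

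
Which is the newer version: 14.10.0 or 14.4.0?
14.10.0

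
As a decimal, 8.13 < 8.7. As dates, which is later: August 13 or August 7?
August 13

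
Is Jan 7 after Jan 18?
No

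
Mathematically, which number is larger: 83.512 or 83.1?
83.512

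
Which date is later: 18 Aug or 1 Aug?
18 Aug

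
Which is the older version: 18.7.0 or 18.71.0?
18.7.0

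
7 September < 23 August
False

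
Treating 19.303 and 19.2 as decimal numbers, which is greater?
19.303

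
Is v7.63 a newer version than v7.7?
Yes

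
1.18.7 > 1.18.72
False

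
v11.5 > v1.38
True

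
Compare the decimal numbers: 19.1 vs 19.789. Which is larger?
19.789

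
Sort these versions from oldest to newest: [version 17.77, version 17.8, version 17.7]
[version 17.7, version 17.8, version 17.77]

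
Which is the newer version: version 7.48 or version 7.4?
version 7.48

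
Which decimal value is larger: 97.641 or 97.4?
97.641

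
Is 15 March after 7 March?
Yes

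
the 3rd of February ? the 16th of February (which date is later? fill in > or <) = <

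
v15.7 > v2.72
True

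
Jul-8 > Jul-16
False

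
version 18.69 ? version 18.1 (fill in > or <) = >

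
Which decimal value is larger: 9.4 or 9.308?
9.4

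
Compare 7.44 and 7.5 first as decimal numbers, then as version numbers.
As decimals: 7.44 < 7.5. As versions: v7.44 > v7.5 (minor version 44 > 5).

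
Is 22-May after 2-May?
Yes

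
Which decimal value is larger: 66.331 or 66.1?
66.331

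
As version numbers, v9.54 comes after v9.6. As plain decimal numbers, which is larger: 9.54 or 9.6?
9.6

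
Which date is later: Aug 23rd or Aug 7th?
Aug 23rd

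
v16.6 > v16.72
False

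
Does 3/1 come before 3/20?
Yes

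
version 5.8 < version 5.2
False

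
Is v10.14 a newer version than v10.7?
Yes. Version numbers are compared segment by segment as integers, not as decimals: minor version 14 > 7, so v10.14 > v10.7 (even though the decimal 10.14 < 10.7).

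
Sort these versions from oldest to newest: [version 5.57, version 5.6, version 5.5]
[version 5.5, version 5.6, version 5.57]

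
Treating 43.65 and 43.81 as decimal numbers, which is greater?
43.81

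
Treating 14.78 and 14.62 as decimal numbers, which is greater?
14.78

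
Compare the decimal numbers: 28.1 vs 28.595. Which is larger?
28.595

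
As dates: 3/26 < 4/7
True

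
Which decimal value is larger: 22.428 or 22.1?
22.428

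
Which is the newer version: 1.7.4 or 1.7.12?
1.7.12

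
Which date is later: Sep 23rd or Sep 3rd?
Sep 23rd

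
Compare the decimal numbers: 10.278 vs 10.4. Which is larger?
10.4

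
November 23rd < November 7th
False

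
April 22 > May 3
False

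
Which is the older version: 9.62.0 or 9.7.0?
9.7.0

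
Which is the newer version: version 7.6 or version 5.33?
version 7.6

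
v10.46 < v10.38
False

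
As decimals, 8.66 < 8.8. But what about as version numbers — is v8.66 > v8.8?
True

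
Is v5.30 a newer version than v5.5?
Yes. Version numbers are compared segment by segment as integers, not as decimals: minor version 30 > 5, so v5.30 > v5.5 (even though the decimal 5.30 < 5.5).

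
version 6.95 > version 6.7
True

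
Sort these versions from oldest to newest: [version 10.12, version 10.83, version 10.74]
[version 10.12, version 10.74, version 10.83]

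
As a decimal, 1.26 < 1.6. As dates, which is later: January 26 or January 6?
January 26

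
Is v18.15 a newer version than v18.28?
No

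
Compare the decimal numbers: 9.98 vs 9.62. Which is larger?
9.98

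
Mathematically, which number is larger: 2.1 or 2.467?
2.467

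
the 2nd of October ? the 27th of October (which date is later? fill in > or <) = <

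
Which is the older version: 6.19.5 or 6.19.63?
6.19.5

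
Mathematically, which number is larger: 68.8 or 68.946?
68.946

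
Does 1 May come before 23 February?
No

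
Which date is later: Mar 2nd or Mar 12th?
Mar 12th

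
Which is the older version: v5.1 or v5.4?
v5.1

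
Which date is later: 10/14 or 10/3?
10/14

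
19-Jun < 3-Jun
False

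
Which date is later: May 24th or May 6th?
May 24th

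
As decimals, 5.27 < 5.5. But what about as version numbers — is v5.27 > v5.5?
True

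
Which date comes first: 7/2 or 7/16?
7/2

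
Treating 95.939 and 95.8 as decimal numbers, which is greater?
95.939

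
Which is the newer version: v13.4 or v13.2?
v13.4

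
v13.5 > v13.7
False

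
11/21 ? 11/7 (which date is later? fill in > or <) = >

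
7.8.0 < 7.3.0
False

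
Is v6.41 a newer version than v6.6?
Yes. Version numbers are compared segment by segment as integers, not as decimals: minor version 41 > 6, so v6.41 > v6.6 (even though the decimal 6.41 < 6.6).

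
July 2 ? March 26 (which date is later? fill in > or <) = >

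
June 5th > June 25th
False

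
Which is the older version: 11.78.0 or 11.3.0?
11.3.0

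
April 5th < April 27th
True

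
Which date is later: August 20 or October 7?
October 7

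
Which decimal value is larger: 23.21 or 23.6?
23.6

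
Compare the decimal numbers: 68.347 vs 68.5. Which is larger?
68.5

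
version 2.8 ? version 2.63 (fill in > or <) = <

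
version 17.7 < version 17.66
True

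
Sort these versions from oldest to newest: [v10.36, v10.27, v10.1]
[v10.1, v10.27, v10.36]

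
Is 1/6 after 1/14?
No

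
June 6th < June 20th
True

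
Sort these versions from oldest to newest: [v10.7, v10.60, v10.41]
[v10.7, v10.41, v10.60]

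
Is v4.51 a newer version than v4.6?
Yes. Version numbers are compared segment by segment as integers, not as decimals: minor version 51 > 6, so v4.51 > v4.6 (even though the decimal 4.51 < 4.6).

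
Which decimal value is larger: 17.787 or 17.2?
17.787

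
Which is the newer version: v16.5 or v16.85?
v16.85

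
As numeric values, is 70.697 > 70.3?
True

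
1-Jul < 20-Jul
True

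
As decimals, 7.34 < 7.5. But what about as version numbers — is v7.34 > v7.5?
True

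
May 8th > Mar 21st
True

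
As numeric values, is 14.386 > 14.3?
True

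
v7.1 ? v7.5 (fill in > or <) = <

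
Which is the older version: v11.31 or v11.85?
v11.31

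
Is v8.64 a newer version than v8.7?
Yes. Version numbers are compared segment by segment as integers, not as decimals: minor version 64 > 7, so v8.64 > v8.7 (even though the decimal 8.64 < 8.7).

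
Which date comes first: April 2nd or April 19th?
April 2nd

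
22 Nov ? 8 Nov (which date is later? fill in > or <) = >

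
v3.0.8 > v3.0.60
False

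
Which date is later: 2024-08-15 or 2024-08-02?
2024-08-15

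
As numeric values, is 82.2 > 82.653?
False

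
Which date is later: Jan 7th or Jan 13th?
Jan 13th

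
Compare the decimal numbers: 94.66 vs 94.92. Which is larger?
94.92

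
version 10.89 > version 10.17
True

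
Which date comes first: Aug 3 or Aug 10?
Aug 3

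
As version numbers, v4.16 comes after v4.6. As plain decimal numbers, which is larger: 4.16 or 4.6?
4.6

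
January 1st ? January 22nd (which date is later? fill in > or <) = <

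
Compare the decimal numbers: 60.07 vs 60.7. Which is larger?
60.7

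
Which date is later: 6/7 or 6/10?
6/10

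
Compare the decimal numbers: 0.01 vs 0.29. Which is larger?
0.29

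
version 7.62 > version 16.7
False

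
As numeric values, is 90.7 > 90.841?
False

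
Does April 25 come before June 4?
Yes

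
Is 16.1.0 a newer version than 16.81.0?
No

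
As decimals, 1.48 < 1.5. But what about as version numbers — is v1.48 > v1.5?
True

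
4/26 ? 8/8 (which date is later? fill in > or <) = <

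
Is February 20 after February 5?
Yes. Day 20 comes after day 5 in February — this is a date comparison, not a decimal one (the decimal 2.20 would be smaller than 2.5).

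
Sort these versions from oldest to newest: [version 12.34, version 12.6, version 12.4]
[version 12.4, version 12.6, version 12.34]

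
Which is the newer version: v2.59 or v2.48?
v2.59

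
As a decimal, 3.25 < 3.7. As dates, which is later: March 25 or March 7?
March 25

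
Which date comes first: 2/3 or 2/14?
2/3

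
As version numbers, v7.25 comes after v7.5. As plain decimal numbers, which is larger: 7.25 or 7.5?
7.5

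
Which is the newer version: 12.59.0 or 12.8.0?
12.59.0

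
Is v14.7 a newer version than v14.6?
Yes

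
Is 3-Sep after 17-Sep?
No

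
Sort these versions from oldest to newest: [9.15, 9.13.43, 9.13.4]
[9.13.4, 9.13.43, 9.15]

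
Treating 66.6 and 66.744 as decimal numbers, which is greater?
66.744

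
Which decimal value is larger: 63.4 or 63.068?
63.4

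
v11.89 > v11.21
True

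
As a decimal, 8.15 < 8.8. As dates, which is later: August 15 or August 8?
August 15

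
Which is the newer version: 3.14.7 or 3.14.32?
3.14.32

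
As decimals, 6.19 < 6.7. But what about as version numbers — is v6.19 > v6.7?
True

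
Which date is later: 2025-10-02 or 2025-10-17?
2025-10-17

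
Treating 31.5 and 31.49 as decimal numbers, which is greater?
31.5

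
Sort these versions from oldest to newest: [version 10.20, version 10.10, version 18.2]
[version 10.10, version 10.20, version 18.2]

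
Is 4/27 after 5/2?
No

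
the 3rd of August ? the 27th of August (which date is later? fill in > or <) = <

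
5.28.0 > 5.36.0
False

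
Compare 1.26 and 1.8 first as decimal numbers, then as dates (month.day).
As decimals: 1.26 < 1.8. As dates: 1/26 is later than 1/8 (day 26 > day 8).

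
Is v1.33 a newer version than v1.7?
Yes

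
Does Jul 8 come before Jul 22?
Yes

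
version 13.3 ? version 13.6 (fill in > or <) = <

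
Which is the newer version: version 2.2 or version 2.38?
version 2.38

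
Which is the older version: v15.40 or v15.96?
v15.40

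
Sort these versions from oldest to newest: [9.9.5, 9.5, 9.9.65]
[9.5, 9.9.5, 9.9.65]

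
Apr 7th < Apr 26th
True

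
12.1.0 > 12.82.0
False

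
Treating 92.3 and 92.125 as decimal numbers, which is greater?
92.3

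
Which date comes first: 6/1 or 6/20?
6/1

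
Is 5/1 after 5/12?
No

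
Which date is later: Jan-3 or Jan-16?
Jan-16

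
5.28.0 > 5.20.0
True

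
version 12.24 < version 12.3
False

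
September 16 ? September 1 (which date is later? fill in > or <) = >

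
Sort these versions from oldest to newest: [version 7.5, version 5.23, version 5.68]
[version 5.23, version 5.68, version 7.5]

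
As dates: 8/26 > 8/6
True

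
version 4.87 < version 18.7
True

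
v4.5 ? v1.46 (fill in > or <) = >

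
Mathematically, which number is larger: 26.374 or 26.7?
26.7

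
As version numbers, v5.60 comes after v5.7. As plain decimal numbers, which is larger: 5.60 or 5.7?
5.7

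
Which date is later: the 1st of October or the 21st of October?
the 21st of October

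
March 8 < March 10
True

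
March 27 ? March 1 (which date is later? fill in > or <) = >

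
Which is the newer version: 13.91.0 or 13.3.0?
13.91.0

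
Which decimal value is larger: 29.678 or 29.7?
29.7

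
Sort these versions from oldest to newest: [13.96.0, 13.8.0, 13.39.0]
[13.8.0, 13.39.0, 13.96.0]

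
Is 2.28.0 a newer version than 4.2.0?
No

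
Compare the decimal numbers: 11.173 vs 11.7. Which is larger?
11.7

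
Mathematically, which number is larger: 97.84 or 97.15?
97.84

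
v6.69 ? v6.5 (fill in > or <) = >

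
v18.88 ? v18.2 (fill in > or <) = >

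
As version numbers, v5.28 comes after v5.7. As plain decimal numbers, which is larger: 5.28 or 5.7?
5.7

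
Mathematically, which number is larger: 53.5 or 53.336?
53.5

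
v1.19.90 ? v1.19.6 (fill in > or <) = >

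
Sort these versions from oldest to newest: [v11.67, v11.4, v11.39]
[v11.4, v11.39, v11.67]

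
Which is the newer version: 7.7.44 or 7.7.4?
7.7.44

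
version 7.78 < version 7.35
False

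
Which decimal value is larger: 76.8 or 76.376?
76.8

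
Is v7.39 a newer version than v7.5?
Yes. Version numbers are compared segment by segment as integers, not as decimals: minor version 39 > 5, so v7.39 > v7.5 (even though the decimal 7.39 < 7.5).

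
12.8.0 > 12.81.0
False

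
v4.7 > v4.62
False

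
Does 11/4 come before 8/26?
No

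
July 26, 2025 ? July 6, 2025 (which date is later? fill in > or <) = >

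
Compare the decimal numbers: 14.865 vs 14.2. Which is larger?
14.865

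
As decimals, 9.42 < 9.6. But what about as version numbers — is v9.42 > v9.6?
True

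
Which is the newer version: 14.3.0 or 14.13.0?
14.13.0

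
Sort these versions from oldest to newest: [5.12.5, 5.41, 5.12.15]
[5.12.5, 5.12.15, 5.41]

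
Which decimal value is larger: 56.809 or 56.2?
56.809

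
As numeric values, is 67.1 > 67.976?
False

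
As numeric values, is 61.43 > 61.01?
True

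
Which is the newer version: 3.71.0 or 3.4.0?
3.71.0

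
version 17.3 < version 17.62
True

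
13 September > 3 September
True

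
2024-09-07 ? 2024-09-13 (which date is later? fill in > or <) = <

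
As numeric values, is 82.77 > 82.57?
True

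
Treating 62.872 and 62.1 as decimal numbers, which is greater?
62.872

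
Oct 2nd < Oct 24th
True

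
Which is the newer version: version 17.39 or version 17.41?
version 17.41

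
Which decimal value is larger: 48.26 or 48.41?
48.41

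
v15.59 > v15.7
True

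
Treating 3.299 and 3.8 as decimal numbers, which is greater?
3.8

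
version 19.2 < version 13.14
False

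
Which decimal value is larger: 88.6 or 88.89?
88.89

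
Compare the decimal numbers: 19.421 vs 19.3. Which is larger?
19.421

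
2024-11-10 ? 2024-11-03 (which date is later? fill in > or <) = >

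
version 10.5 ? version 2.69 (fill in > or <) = >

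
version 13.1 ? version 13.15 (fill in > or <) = <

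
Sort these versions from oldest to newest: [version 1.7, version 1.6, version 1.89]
[version 1.6, version 1.7, version 1.89]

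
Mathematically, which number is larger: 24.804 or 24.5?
24.804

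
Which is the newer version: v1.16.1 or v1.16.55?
v1.16.55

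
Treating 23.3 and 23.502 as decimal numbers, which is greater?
23.502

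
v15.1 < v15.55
True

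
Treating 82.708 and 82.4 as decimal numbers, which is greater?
82.708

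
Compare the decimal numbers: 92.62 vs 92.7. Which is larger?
92.7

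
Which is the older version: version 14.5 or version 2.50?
version 2.50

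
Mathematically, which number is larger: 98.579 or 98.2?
98.579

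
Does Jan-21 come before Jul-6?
Yes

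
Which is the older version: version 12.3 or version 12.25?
version 12.3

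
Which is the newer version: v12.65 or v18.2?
v18.2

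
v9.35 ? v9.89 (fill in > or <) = <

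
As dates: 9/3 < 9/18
True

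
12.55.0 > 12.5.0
True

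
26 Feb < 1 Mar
True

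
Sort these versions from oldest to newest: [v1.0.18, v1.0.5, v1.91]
[v1.0.5, v1.0.18, v1.91]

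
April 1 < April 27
True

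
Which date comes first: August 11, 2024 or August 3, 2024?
August 3, 2024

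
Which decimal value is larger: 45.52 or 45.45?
45.52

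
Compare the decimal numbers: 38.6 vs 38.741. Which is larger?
38.741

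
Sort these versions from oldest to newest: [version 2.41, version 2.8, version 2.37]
[version 2.8, version 2.37, version 2.41]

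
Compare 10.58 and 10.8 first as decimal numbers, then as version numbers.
As decimals: 10.58 < 10.8. As versions: v10.58 > v10.8 (minor version 58 > 8).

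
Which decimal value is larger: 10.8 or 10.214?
10.8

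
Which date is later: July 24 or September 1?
September 1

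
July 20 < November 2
True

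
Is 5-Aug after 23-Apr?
Yes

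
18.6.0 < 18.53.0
True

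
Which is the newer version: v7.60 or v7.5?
v7.60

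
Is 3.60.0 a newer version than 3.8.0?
Yes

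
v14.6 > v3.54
True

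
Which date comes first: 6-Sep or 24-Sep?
6-Sep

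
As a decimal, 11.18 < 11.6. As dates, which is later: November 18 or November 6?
November 18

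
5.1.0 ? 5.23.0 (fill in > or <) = <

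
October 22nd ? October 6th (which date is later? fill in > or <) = >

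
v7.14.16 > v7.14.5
True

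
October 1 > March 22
True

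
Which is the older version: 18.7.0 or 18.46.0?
18.7.0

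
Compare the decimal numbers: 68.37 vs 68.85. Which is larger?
68.85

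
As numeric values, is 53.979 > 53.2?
True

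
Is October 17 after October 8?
Yes. Day 17 comes after day 8 in October — this is a date comparison, not a decimal one (the decimal 10.17 would be smaller than 10.8).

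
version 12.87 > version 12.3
True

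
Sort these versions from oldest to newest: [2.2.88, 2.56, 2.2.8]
[2.2.8, 2.2.88, 2.56]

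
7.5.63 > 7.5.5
True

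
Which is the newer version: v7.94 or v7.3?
v7.94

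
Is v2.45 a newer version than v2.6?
Yes. Version numbers are compared segment by segment as integers, not as decimals: minor version 45 > 6, so v2.45 > v2.6 (even though the decimal 2.45 < 2.6).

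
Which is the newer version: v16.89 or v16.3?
v16.89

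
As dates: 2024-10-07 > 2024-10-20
False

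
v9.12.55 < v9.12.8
False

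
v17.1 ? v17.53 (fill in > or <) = <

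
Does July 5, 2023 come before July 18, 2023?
Yes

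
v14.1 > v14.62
False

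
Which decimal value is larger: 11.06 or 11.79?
11.79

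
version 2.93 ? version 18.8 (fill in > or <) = <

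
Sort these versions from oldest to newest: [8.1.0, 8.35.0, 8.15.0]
[8.1.0, 8.15.0, 8.35.0]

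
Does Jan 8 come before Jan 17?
Yes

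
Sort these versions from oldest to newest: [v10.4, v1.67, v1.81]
[v1.67, v1.81, v10.4]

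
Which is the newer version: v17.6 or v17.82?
v17.82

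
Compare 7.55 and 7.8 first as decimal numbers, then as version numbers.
As decimals: 7.55 < 7.8. As versions: v7.55 > v7.8 (minor version 55 > 8).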